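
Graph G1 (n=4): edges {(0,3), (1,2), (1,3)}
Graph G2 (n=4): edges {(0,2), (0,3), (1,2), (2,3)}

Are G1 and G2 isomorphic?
No, not isomorphic

The graphs are NOT isomorphic.

Counting triangles (3-cliques): G1 has 0, G2 has 1.
Triangle count is an isomorphism invariant, so differing triangle counts rule out isomorphism.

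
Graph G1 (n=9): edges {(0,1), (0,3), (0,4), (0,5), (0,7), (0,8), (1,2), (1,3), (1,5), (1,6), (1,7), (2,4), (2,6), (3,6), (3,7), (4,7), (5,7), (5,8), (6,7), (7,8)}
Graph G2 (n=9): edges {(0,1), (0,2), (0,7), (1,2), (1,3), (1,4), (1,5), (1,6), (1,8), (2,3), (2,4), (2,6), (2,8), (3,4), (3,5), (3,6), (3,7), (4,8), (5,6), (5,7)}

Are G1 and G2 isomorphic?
Yes, isomorphic

The graphs are isomorphic.
One valid mapping φ: V(G1) → V(G2): 0→2, 1→3, 2→7, 3→6, 4→0, 5→4, 6→5, 7→1, 8→8

Verify φ preserves adjacency — for each edge of G1, its image is an edge of G2:
  (0,1) → (φ(0),φ(1)) = (2,3) ∈ E(G2) ✓
  (0,3) → (φ(0),φ(3)) = (2,6) ∈ E(G2) ✓
  (0,4) → (φ(0),φ(4)) = (0,2) ∈ E(G2) ✓
  (0,5) → (φ(0),φ(5)) = (2,4) ∈ E(G2) ✓
  (0,7) → (φ(0),φ(7)) = (1,2) ∈ E(G2) ✓
  (0,8) → (φ(0),φ(8)) = (2,8) ∈ E(G2) ✓
  (1,2) → (φ(1),φ(2)) = (3,7) ∈ E(G2) ✓
  (1,3) → (φ(1),φ(3)) = (3,6) ∈ E(G2) ✓
  (1,5) → (φ(1),φ(5)) = (3,4) ∈ E(G2) ✓
  (1,6) → (φ(1),φ(6)) = (3,5) ∈ E(G2) ✓
  (1,7) → (φ(1),φ(7)) = (1,3) ∈ E(G2) ✓
  (2,4) → (φ(2),φ(4)) = (0,7) ∈ E(G2) ✓
  (2,6) → (φ(2),φ(6)) = (5,7) ∈ E(G2) ✓
  (3,6) → (φ(3),φ(6)) = (5,6) ∈ E(G2) ✓
  (3,7) → (φ(3),φ(7)) = (1,6) ∈ E(G2) ✓
  (4,7) → (φ(4),φ(7)) = (0,1) ∈ E(G2) ✓
  (5,7) → (φ(5),φ(7)) = (1,4) ∈ E(G2) ✓
  (5,8) → (φ(5),φ(8)) = (4,8) ∈ E(G2) ✓
  (6,7) → (φ(6),φ(7)) = (1,5) ∈ E(G2) ✓
  (7,8) → (φ(7),φ(8)) = (1,8) ∈ E(G2) ✓
All 20 edges of G1 map to edges of G2, and |E(G1)| = |E(G2)| = 20, so φ is a bijection on edges as well as vertices. Hence G1 ≅ G2.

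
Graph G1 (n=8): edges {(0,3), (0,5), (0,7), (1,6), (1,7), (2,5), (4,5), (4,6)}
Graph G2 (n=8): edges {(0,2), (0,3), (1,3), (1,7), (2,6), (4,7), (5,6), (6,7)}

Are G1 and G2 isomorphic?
Yes, isomorphic

The graphs are isomorphic.
One valid mapping φ: V(G1) → V(G2): 0→7, 1→3, 2→5, 3→4, 4→2, 5→6, 6→0, 7→1

Verify φ preserves adjacency — for each edge of G1, its image is an edge of G2:
  (0,3) → (φ(0),φ(3)) = (4,7) ∈ E(G2) ✓
  (0,5) → (φ(0),φ(5)) = (6,7) ∈ E(G2) ✓
  (0,7) → (φ(0),φ(7)) = (1,7) ∈ E(G2) ✓
  (1,6) → (φ(1),φ(6)) = (0,3) ∈ E(G2) ✓
  (1,7) → (φ(1),φ(7)) = (1,3) ∈ E(G2) ✓
  (2,5) → (φ(2),φ(5)) = (5,6) ∈ E(G2) ✓
  (4,5) → (φ(4),φ(5)) = (2,6) ∈ E(G2) ✓
  (4,6) → (φ(4),φ(6)) = (0,2) ∈ E(G2) ✓
All 8 edges of G1 map to edges of G2, and |E(G1)| = |E(G2)| = 8, so φ is a bijection on edges as well as vertices. Hence G1 ≅ G2.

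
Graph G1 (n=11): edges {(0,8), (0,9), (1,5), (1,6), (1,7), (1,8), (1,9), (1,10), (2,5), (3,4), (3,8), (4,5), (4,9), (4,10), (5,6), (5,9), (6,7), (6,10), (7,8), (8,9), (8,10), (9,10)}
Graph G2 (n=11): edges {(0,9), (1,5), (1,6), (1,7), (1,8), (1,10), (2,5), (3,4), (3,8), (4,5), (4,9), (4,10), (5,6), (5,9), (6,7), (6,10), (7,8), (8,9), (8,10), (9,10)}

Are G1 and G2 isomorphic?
No, not isomorphic

The graphs are NOT isomorphic.

Counting edges: G1 has 22 edge(s); G2 has 20 edge(s).
Edge count is an isomorphism invariant (a bijection on vertices induces a bijection on edges), so differing edge counts rule out isomorphism.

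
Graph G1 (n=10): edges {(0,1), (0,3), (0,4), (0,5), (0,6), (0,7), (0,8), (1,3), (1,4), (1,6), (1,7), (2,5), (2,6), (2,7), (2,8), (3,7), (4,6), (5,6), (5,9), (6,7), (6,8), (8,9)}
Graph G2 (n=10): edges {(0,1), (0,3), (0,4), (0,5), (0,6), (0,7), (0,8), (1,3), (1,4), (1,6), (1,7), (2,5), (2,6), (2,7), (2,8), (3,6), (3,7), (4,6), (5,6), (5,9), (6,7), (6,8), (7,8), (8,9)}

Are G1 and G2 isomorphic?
No, not isomorphic

The graphs are NOT isomorphic.

Counting edges: G1 has 22 edge(s); G2 has 24 edge(s).
Edge count is an isomorphism invariant (a bijection on vertices induces a bijection on edges), so differing edge counts rule out isomorphism.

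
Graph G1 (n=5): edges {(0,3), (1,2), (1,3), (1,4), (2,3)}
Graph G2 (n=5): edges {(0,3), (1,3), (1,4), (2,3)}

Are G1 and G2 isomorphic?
No, not isomorphic

The graphs are NOT isomorphic.

Counting edges: G1 has 5 edge(s); G2 has 4 edge(s).
Edge count is an isomorphism invariant (a bijection on vertices induces a bijection on edges), so differing edge counts rule out isomorphism.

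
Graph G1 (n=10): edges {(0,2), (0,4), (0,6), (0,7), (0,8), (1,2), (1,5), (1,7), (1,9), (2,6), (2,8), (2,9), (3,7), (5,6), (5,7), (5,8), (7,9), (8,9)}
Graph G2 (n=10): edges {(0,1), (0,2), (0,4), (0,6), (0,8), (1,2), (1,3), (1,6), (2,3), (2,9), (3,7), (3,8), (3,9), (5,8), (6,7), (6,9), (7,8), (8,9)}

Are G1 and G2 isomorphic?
Yes, isomorphic

The graphs are isomorphic.
One valid mapping φ: V(G1) → V(G2): 0→8, 1→1, 2→3, 3→4, 4→5, 5→6, 6→7, 7→0, 8→9, 9→2

Verify φ preserves adjacency — for each edge of G1, its image is an edge of G2:
  (0,2) → (φ(0),φ(2)) = (3,8) ∈ E(G2) ✓
  (0,4) → (φ(0),φ(4)) = (5,8) ∈ E(G2) ✓
  (0,6) → (φ(0),φ(6)) = (7,8) ∈ E(G2) ✓
  (0,7) → (φ(0),φ(7)) = (0,8) ∈ E(G2) ✓
  (0,8) → (φ(0),φ(8)) = (8,9) ∈ E(G2) ✓
  (1,2) → (φ(1),φ(2)) = (1,3) ∈ E(G2) ✓
  (1,5) → (φ(1),φ(5)) = (1,6) ∈ E(G2) ✓
  (1,7) → (φ(1),φ(7)) = (0,1) ∈ E(G2) ✓
  (1,9) → (φ(1),φ(9)) = (1,2) ∈ E(G2) ✓
  (2,6) → (φ(2),φ(6)) = (3,7) ∈ E(G2) ✓
  (2,8) → (φ(2),φ(8)) = (3,9) ∈ E(G2) ✓
  (2,9) → (φ(2),φ(9)) = (2,3) ∈ E(G2) ✓
  (3,7) → (φ(3),φ(7)) = (0,4) ∈ E(G2) ✓
  (5,6) → (φ(5),φ(6)) = (6,7) ∈ E(G2) ✓
  (5,7) → (φ(5),φ(7)) = (0,6) ∈ E(G2) ✓
  (5,8) → (φ(5),φ(8)) = (6,9) ∈ E(G2) ✓
  (7,9) → (φ(7),φ(9)) = (0,2) ∈ E(G2) ✓
  (8,9) → (φ(8),φ(9)) = (2,9) ∈ E(G2) ✓
All 18 edges of G1 map to edges of G2, and |E(G1)| = |E(G2)| = 18, so φ is a bijection on edges as well as vertices. Hence G1 ≅ G2.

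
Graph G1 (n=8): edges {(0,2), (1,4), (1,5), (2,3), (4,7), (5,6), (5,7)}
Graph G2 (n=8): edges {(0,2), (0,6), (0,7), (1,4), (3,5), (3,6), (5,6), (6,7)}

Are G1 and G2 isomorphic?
No, not isomorphic

The graphs are NOT isomorphic.

Degrees in G1: deg(0)=1, deg(1)=2, deg(2)=2, deg(3)=1, deg(4)=2, deg(5)=3, deg(6)=1, deg(7)=2.
Sorted degree sequence of G1: [3, 2, 2, 2, 2, 1, 1, 1].
Degrees in G2: deg(0)=3, deg(1)=1, deg(2)=1, deg(3)=2, deg(4)=1, deg(5)=2, deg(6)=4, deg(7)=2.
Sorted degree sequence of G2: [4, 3, 2, 2, 2, 1, 1, 1].
The (sorted) degree sequence is an isomorphism invariant, so since G1 and G2 have different degree sequences they cannot be isomorphic.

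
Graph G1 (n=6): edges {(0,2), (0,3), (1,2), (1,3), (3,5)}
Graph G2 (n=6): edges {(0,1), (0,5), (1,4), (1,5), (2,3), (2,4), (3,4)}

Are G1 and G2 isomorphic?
No, not isomorphic

The graphs are NOT isomorphic.

Degrees in G1: deg(0)=2, deg(1)=2, deg(2)=2, deg(3)=3, deg(4)=0, deg(5)=1.
Sorted degree sequence of G1: [3, 2, 2, 2, 1, 0].
Degrees in G2: deg(0)=2, deg(1)=3, deg(2)=2, deg(3)=2, deg(4)=3, deg(5)=2.
Sorted degree sequence of G2: [3, 3, 2, 2, 2, 2].
The (sorted) degree sequence is an isomorphism invariant, so since G1 and G2 have different degree sequences they cannot be isomorphic.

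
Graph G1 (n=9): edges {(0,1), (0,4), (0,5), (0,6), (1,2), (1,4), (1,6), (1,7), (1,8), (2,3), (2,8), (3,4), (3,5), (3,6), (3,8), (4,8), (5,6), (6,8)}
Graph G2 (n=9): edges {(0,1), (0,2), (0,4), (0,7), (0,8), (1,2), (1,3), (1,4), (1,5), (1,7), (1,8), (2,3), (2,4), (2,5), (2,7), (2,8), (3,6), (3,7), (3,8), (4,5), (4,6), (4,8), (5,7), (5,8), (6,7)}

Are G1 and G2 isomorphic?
No, not isomorphic

The graphs are NOT isomorphic.

Degrees in G1: deg(0)=4, deg(1)=6, deg(2)=3, deg(3)=5, deg(4)=4, deg(5)=3, deg(6)=5, deg(7)=1, deg(8)=5.
Sorted degree sequence of G1: [6, 5, 5, 5, 4, 4, 3, 3, 1].
Degrees in G2: deg(0)=5, deg(1)=7, deg(2)=7, deg(3)=5, deg(4)=6, deg(5)=5, deg(6)=3, deg(7)=6, deg(8)=6.
Sorted degree sequence of G2: [7, 7, 6, 6, 6, 5, 5, 5, 3].
The (sorted) degree sequence is an isomorphism invariant, so since G1 and G2 have different degree sequences they cannot be isomorphic.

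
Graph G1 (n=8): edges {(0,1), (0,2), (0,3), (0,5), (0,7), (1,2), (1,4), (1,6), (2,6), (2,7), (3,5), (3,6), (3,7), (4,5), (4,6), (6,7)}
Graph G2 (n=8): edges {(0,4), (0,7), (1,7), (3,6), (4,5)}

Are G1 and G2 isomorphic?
No, not isomorphic

The graphs are NOT isomorphic.

Connected components of G1: 1 component(s) with vertex sets [[0, 1, 2, 3, 4, 5, 6, 7]], sizes [8].
Connected components of G2: 3 component(s) with vertex sets [[2], [3, 6], [0, 1, 4, 5, 7]], sizes [1, 2, 5].
The number of connected components (and the multiset of component sizes) is an isomorphism invariant — an isomorphism maps each component of G1 bijectively onto a component of G2. Since G1 has 1 component(s) and G2 has 3, they cannot be isomorphic.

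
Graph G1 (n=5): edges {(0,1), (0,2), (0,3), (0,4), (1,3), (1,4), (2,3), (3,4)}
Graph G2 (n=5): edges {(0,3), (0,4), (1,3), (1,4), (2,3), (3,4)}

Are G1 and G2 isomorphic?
No, not isomorphic

The graphs are NOT isomorphic.

Counting edges: G1 has 8 edge(s); G2 has 6 edge(s).
Edge count is an isomorphism invariant (a bijection on vertices induces a bijection on edges), so differing edge counts rule out isomorphism.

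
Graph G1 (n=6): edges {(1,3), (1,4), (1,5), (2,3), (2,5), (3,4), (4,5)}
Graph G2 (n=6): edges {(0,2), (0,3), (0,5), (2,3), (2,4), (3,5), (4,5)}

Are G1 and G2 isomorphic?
Yes, isomorphic

The graphs are isomorphic.
One valid mapping φ: V(G1) → V(G2): 0→1, 1→0, 2→4, 3→5, 4→3, 5→2

Verify φ preserves adjacency — for each edge of G1, its image is an edge of G2:
  (1,3) → (φ(1),φ(3)) = (0,5) ∈ E(G2) ✓
  (1,4) → (φ(1),φ(4)) = (0,3) ∈ E(G2) ✓
  (1,5) → (φ(1),φ(5)) = (0,2) ∈ E(G2) ✓
  (2,3) → (φ(2),φ(3)) = (4,5) ∈ E(G2) ✓
  (2,5) → (φ(2),φ(5)) = (2,4) ∈ E(G2) ✓
  (3,4) → (φ(3),φ(4)) = (3,5) ∈ E(G2) ✓
  (4,5) → (φ(4),φ(5)) = (2,3) ∈ E(G2) ✓
All 7 edges of G1 map to edges of G2, and |E(G1)| = |E(G2)| = 7, so φ is a bijection on edges as well as vertices. Hence G1 ≅ G2.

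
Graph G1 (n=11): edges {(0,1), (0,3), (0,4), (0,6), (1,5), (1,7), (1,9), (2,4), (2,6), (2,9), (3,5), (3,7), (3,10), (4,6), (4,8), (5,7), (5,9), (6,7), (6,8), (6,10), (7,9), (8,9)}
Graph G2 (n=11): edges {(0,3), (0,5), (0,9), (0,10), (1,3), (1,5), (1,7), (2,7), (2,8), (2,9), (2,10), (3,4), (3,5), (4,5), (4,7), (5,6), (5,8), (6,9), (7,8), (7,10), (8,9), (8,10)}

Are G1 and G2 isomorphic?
Yes, isomorphic

The graphs are isomorphic.
One valid mapping φ: V(G1) → V(G2): 0→0, 1→10, 2→1, 3→9, 4→3, 5→2, 6→5, 7→8, 8→4, 9→7, 10→6

Verify φ preserves adjacency — for each edge of G1, its image is an edge of G2:
  (0,1) → (φ(0),φ(1)) = (0,10) ∈ E(G2) ✓
  (0,3) → (φ(0),φ(3)) = (0,9) ∈ E(G2) ✓
  (0,4) → (φ(0),φ(4)) = (0,3) ∈ E(G2) ✓
  (0,6) → (φ(0),φ(6)) = (0,5) ∈ E(G2) ✓
  (1,5) → (φ(1),φ(5)) = (2,10) ∈ E(G2) ✓
  (1,7) → (φ(1),φ(7)) = (8,10) ∈ E(G2) ✓
  (1,9) → (φ(1),φ(9)) = (7,10) ∈ E(G2) ✓
  (2,4) → (φ(2),φ(4)) = (1,3) ∈ E(G2) ✓
  (2,6) → (φ(2),φ(6)) = (1,5) ∈ E(G2) ✓
  (2,9) → (φ(2),φ(9)) = (1,7) ∈ E(G2) ✓
  (3,5) → (φ(3),φ(5)) = (2,9) ∈ E(G2) ✓
  (3,7) → (φ(3),φ(7)) = (8,9) ∈ E(G2) ✓
  (3,10) → (φ(3),φ(10)) = (6,9) ∈ E(G2) ✓
  (4,6) → (φ(4),φ(6)) = (3,5) ∈ E(G2) ✓
  (4,8) → (φ(4),φ(8)) = (3,4) ∈ E(G2) ✓
  (5,7) → (φ(5),φ(7)) = (2,8) ∈ E(G2) ✓
  (5,9) → (φ(5),φ(9)) = (2,7) ∈ E(G2) ✓
  (6,7) → (φ(6),φ(7)) = (5,8) ∈ E(G2) ✓
  (6,8) → (φ(6),φ(8)) = (4,5) ∈ E(G2) ✓
  (6,10) → (φ(6),φ(10)) = (5,6) ∈ E(G2) ✓
  (7,9) → (φ(7),φ(9)) = (7,8) ∈ E(G2) ✓
  (8,9) → (φ(8),φ(9)) = (4,7) ∈ E(G2) ✓
All 22 edges of G1 map to edges of G2, and |E(G1)| = |E(G2)| = 22, so φ is a bijection on edges as well as vertices. Hence G1 ≅ G2.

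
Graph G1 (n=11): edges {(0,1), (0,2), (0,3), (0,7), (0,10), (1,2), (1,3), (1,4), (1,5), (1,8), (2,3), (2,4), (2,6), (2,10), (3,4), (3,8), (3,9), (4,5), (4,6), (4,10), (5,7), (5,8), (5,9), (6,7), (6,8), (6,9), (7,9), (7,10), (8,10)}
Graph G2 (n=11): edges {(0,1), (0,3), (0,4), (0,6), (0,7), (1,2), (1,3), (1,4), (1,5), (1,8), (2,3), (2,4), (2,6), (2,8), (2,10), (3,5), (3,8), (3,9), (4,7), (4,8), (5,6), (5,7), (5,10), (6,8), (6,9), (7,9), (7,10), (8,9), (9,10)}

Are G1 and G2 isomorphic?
Yes, isomorphic

The graphs are isomorphic.
One valid mapping φ: V(G1) → V(G2): 0→4, 1→8, 2→1, 3→2, 4→3, 5→9, 6→5, 7→7, 8→6, 9→10, 10→0

Verify φ preserves adjacency — for each edge of G1, its image is an edge of G2:
  (0,1) → (φ(0),φ(1)) = (4,8) ∈ E(G2) ✓
  (0,2) → (φ(0),φ(2)) = (1,4) ∈ E(G2) ✓
  (0,3) → (φ(0),φ(3)) = (2,4) ∈ E(G2) ✓
  (0,7) → (φ(0),φ(7)) = (4,7) ∈ E(G2) ✓
  (0,10) → (φ(0),φ(10)) = (0,4) ∈ E(G2) ✓
  (1,2) → (φ(1),φ(2)) = (1,8) ∈ E(G2) ✓
  (1,3) → (φ(1),φ(3)) = (2,8) ∈ E(G2) ✓
  (1,4) → (φ(1),φ(4)) = (3,8) ∈ E(G2) ✓
  (1,5) → (φ(1),φ(5)) = (8,9) ∈ E(G2) ✓
  (1,8) → (φ(1),φ(8)) = (6,8) ∈ E(G2) ✓
  (2,3) → (φ(2),φ(3)) = (1,2) ∈ E(G2) ✓
  (2,4) → (φ(2),φ(4)) = (1,3) ∈ E(G2) ✓
  (2,6) → (φ(2),φ(6)) = (1,5) ∈ E(G2) ✓
  (2,10) → (φ(2),φ(10)) = (0,1) ∈ E(G2) ✓
  (3,4) → (φ(3),φ(4)) = (2,3) ∈ E(G2) ✓
  (3,8) → (φ(3),φ(8)) = (2,6) ∈ E(G2) ✓
  (3,9) → (φ(3),φ(9)) = (2,10) ∈ E(G2) ✓
  (4,5) → (φ(4),φ(5)) = (3,9) ∈ E(G2) ✓
  (4,6) → (φ(4),φ(6)) = (3,5) ∈ E(G2) ✓
  (4,10) → (φ(4),φ(10)) = (0,3) ∈ E(G2) ✓
  (5,7) → (φ(5),φ(7)) = (7,9) ∈ E(G2) ✓
  (5,8) → (φ(5),φ(8)) = (6,9) ∈ E(G2) ✓
  (5,9) → (φ(5),φ(9)) = (9,10) ∈ E(G2) ✓
  (6,7) → (φ(6),φ(7)) = (5,7) ∈ E(G2) ✓
  (6,8) → (φ(6),φ(8)) = (5,6) ∈ E(G2) ✓
  (6,9) → (φ(6),φ(9)) = (5,10) ∈ E(G2) ✓
  (7,9) → (φ(7),φ(9)) = (7,10) ∈ E(G2) ✓
  (7,10) → (φ(7),φ(10)) = (0,7) ∈ E(G2) ✓
  (8,10) → (φ(8),φ(10)) = (0,6) ∈ E(G2) ✓
All 29 edges of G1 map to edges of G2, and |E(G1)| = |E(G2)| = 29, so φ is a bijection on edges as well as vertices. Hence G1 ≅ G2.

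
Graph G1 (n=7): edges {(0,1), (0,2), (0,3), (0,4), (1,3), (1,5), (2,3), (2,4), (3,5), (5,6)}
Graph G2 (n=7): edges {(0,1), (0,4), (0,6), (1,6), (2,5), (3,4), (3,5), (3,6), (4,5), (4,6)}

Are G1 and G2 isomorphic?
Yes, isomorphic

The graphs are isomorphic.
One valid mapping φ: V(G1) → V(G2): 0→6, 1→3, 2→0, 3→4, 4→1, 5→5, 6→2

Verify φ preserves adjacency — for each edge of G1, its image is an edge of G2:
  (0,1) → (φ(0),φ(1)) = (3,6) ∈ E(G2) ✓
  (0,2) → (φ(0),φ(2)) = (0,6) ∈ E(G2) ✓
  (0,3) → (φ(0),φ(3)) = (4,6) ∈ E(G2) ✓
  (0,4) → (φ(0),φ(4)) = (1,6) ∈ E(G2) ✓
  (1,3) → (φ(1),φ(3)) = (3,4) ∈ E(G2) ✓
  (1,5) → (φ(1),φ(5)) = (3,5) ∈ E(G2) ✓
  (2,3) → (φ(2),φ(3)) = (0,4) ∈ E(G2) ✓
  (2,4) → (φ(2),φ(4)) = (0,1) ∈ E(G2) ✓
  (3,5) → (φ(3),φ(5)) = (4,5) ∈ E(G2) ✓
  (5,6) → (φ(5),φ(6)) = (2,5) ∈ E(G2) ✓
All 10 edges of G1 map to edges of G2, and |E(G1)| = |E(G2)| = 10, so φ is a bijection on edges as well as vertices. Hence G1 ≅ G2.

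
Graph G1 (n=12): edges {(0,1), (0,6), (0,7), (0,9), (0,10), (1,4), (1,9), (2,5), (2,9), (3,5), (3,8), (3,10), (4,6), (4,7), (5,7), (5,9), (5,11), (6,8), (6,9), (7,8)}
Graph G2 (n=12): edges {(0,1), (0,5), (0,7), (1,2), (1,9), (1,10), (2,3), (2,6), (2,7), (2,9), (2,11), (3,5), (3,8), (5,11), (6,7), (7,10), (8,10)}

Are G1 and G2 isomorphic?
No, not isomorphic

The graphs are NOT isomorphic.

Connected components of G1: 1 component(s) with vertex sets [[0, 1, 2, 3, 4, 5, 6, 7, 8, 9, 10, 11]], sizes [12].
Connected components of G2: 2 component(s) with vertex sets [[4], [0, 1, 2, 3, 5, 6, 7, 8, 9, 10, 11]], sizes [1, 11].
The number of connected components (and the multiset of component sizes) is an isomorphism invariant — an isomorphism maps each component of G1 bijectively onto a component of G2. Since G1 has 1 component(s) and G2 has 2, they cannot be isomorphic.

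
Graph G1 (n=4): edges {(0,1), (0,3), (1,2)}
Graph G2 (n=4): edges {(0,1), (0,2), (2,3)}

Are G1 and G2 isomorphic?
Yes, isomorphic

The graphs are isomorphic.
One valid mapping φ: V(G1) → V(G2): 0→2, 1→0, 2→1, 3→3

Verify φ preserves adjacency — for each edge of G1, its image is an edge of G2:
  (0,1) → (φ(0),φ(1)) = (0,2) ∈ E(G2) ✓
  (0,3) → (φ(0),φ(3)) = (2,3) ∈ E(G2) ✓
  (1,2) → (φ(1),φ(2)) = (0,1) ∈ E(G2) ✓
All 3 edges of G1 map to edges of G2, and |E(G1)| = |E(G2)| = 3, so φ is a bijection on edges as well as vertices. Hence G1 ≅ G2.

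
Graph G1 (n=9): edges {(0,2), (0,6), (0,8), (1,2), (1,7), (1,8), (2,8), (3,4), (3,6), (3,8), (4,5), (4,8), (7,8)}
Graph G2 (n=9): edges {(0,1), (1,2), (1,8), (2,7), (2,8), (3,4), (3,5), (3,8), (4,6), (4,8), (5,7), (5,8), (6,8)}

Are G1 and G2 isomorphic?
Yes, isomorphic

The graphs are isomorphic.
One valid mapping φ: V(G1) → V(G2): 0→5, 1→4, 2→3, 3→2, 4→1, 5→0, 6→7, 7→6, 8→8

Verify φ preserves adjacency — for each edge of G1, its image is an edge of G2:
  (0,2) → (φ(0),φ(2)) = (3,5) ∈ E(G2) ✓
  (0,6) → (φ(0),φ(6)) = (5,7) ∈ E(G2) ✓
  (0,8) → (φ(0),φ(8)) = (5,8) ∈ E(G2) ✓
  (1,2) → (φ(1),φ(2)) = (3,4) ∈ E(G2) ✓
  (1,7) → (φ(1),φ(7)) = (4,6) ∈ E(G2) ✓
  (1,8) → (φ(1),φ(8)) = (4,8) ∈ E(G2) ✓
  (2,8) → (φ(2),φ(8)) = (3,8) ∈ E(G2) ✓
  (3,4) → (φ(3),φ(4)) = (1,2) ∈ E(G2) ✓
  (3,6) → (φ(3),φ(6)) = (2,7) ∈ E(G2) ✓
  (3,8) → (φ(3),φ(8)) = (2,8) ∈ E(G2) ✓
  (4,5) → (φ(4),φ(5)) = (0,1) ∈ E(G2) ✓
  (4,8) → (φ(4),φ(8)) = (1,8) ∈ E(G2) ✓
  (7,8) → (φ(7),φ(8)) = (6,8) ∈ E(G2) ✓
All 13 edges of G1 map to edges of G2, and |E(G1)| = |E(G2)| = 13, so φ is a bijection on edges as well as vertices. Hence G1 ≅ G2.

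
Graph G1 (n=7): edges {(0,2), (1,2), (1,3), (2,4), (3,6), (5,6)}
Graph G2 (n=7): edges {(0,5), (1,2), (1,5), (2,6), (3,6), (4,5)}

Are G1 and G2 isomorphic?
Yes, isomorphic

The graphs are isomorphic.
One valid mapping φ: V(G1) → V(G2): 0→0, 1→1, 2→5, 3→2, 4→4, 5→3, 6→6

Verify φ preserves adjacency — for each edge of G1, its image is an edge of G2:
  (0,2) → (φ(0),φ(2)) = (0,5) ∈ E(G2) ✓
  (1,2) → (φ(1),φ(2)) = (1,5) ∈ E(G2) ✓
  (1,3) → (φ(1),φ(3)) = (1,2) ∈ E(G2) ✓
  (2,4) → (φ(2),φ(4)) = (4,5) ∈ E(G2) ✓
  (3,6) → (φ(3),φ(6)) = (2,6) ∈ E(G2) ✓
  (5,6) → (φ(5),φ(6)) = (3,6) ∈ E(G2) ✓
All 6 edges of G1 map to edges of G2, and |E(G1)| = |E(G2)| = 6, so φ is a bijection on edges as well as vertices. Hence G1 ≅ G2.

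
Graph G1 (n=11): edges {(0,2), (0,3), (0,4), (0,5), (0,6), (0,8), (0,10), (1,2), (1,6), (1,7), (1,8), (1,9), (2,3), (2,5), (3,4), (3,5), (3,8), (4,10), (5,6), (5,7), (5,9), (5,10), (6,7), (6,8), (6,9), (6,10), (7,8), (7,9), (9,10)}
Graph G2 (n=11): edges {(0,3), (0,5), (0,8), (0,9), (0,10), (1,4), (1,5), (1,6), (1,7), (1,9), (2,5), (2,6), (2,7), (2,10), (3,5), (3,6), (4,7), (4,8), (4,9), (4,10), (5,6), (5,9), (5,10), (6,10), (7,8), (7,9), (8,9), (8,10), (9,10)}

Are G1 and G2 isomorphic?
Yes, isomorphic

The graphs are isomorphic.
One valid mapping φ: V(G1) → V(G2): 0→5, 1→7, 2→2, 3→6, 4→3, 5→10, 6→9, 7→4, 8→1, 9→8, 10→0

Verify φ preserves adjacency — for each edge of G1, its image is an edge of G2:
  (0,2) → (φ(0),φ(2)) = (2,5) ∈ E(G2) ✓
  (0,3) → (φ(0),φ(3)) = (5,6) ∈ E(G2) ✓
  (0,4) → (φ(0),φ(4)) = (3,5) ∈ E(G2) ✓
  (0,5) → (φ(0),φ(5)) = (5,10) ∈ E(G2) ✓
  (0,6) → (φ(0),φ(6)) = (5,9) ∈ E(G2) ✓
  (0,8) → (φ(0),φ(8)) = (1,5) ∈ E(G2) ✓
  (0,10) → (φ(0),φ(10)) = (0,5) ∈ E(G2) ✓
  (1,2) → (φ(1),φ(2)) = (2,7) ∈ E(G2) ✓
  (1,6) → (φ(1),φ(6)) = (7,9) ∈ E(G2) ✓
  (1,7) → (φ(1),φ(7)) = (4,7) ∈ E(G2) ✓
  (1,8) → (φ(1),φ(8)) = (1,7) ∈ E(G2) ✓
  (1,9) → (φ(1),φ(9)) = (7,8) ∈ E(G2) ✓
  (2,3) → (φ(2),φ(3)) = (2,6) ∈ E(G2) ✓
  (2,5) → (φ(2),φ(5)) = (2,10) ∈ E(G2) ✓
  (3,4) → (φ(3),φ(4)) = (3,6) ∈ E(G2) ✓
  (3,5) → (φ(3),φ(5)) = (6,10) ∈ E(G2) ✓
  (3,8) → (φ(3),φ(8)) = (1,6) ∈ E(G2) ✓
  (4,10) → (φ(4),φ(10)) = (0,3) ∈ E(G2) ✓
  (5,6) → (φ(5),φ(6)) = (9,10) ∈ E(G2) ✓
  (5,7) → (φ(5),φ(7)) = (4,10) ∈ E(G2) ✓
  (5,9) → (φ(5),φ(9)) = (8,10) ∈ E(G2) ✓
  (5,10) → (φ(5),φ(10)) = (0,10) ∈ E(G2) ✓
  (6,7) → (φ(6),φ(7)) = (4,9) ∈ E(G2) ✓
  (6,8) → (φ(6),φ(8)) = (1,9) ∈ E(G2) ✓
  (6,9) → (φ(6),φ(9)) = (8,9) ∈ E(G2) ✓
  (6,10) → (φ(6),φ(10)) = (0,9) ∈ E(G2) ✓
  (7,8) → (φ(7),φ(8)) = (1,4) ∈ E(G2) ✓
  (7,9) → (φ(7),φ(9)) = (4,8) ∈ E(G2) ✓
  (9,10) → (φ(9),φ(10)) = (0,8) ∈ E(G2) ✓
All 29 edges of G1 map to edges of G2, and |E(G1)| = |E(G2)| = 29, so φ is a bijection on edges as well as vertices. Hence G1 ≅ G2.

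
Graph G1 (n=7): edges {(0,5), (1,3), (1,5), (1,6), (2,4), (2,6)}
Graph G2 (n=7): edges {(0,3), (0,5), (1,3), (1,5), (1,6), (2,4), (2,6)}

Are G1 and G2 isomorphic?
No, not isomorphic

The graphs are NOT isomorphic.

Counting edges: G1 has 6 edge(s); G2 has 7 edge(s).
Edge count is an isomorphism invariant (a bijection on vertices induces a bijection on edges), so differing edge counts rule out isomorphism.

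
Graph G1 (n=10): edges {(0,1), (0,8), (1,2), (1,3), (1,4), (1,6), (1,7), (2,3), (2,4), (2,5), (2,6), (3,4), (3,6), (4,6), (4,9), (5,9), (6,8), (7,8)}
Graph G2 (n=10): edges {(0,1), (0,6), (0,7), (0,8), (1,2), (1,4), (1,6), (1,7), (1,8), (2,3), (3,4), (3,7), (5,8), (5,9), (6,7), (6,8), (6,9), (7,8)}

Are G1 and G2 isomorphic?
Yes, isomorphic

The graphs are isomorphic.
One valid mapping φ: V(G1) → V(G2): 0→4, 1→1, 2→8, 3→0, 4→6, 5→5, 6→7, 7→2, 8→3, 9→9

Verify φ preserves adjacency — for each edge of G1, its image is an edge of G2:
  (0,1) → (φ(0),φ(1)) = (1,4) ∈ E(G2) ✓
  (0,8) → (φ(0),φ(8)) = (3,4) ∈ E(G2) ✓
  (1,2) → (φ(1),φ(2)) = (1,8) ∈ E(G2) ✓
  (1,3) → (φ(1),φ(3)) = (0,1) ∈ E(G2) ✓
  (1,4) → (φ(1),φ(4)) = (1,6) ∈ E(G2) ✓
  (1,6) → (φ(1),φ(6)) = (1,7) ∈ E(G2) ✓
  (1,7) → (φ(1),φ(7)) = (1,2) ∈ E(G2) ✓
  (2,3) → (φ(2),φ(3)) = (0,8) ∈ E(G2) ✓
  (2,4) → (φ(2),φ(4)) = (6,8) ∈ E(G2) ✓
  (2,5) → (φ(2),φ(5)) = (5,8) ∈ E(G2) ✓
  (2,6) → (φ(2),φ(6)) = (7,8) ∈ E(G2) ✓
  (3,4) → (φ(3),φ(4)) = (0,6) ∈ E(G2) ✓
  (3,6) → (φ(3),φ(6)) = (0,7) ∈ E(G2) ✓
  (4,6) → (φ(4),φ(6)) = (6,7) ∈ E(G2) ✓
  (4,9) → (φ(4),φ(9)) = (6,9) ∈ E(G2) ✓
  (5,9) → (φ(5),φ(9)) = (5,9) ∈ E(G2) ✓
  (6,8) → (φ(6),φ(8)) = (3,7) ∈ E(G2) ✓
  (7,8) → (φ(7),φ(8)) = (2,3) ∈ E(G2) ✓
All 18 edges of G1 map to edges of G2, and |E(G1)| = |E(G2)| = 18, so φ is a bijection on edges as well as vertices. Hence G1 ≅ G2.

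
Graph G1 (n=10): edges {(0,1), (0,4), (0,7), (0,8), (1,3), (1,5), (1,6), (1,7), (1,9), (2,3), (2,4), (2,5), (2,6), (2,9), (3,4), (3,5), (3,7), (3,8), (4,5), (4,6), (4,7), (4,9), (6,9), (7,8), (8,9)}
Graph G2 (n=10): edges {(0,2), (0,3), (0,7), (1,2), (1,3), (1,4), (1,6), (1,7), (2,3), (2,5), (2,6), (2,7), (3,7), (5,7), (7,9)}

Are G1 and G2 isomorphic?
No, not isomorphic

The graphs are NOT isomorphic.

Counting triangles (3-cliques): G1 has 16, G2 has 9.
Triangle count is an isomorphism invariant, so differing triangle counts rule out isomorphism.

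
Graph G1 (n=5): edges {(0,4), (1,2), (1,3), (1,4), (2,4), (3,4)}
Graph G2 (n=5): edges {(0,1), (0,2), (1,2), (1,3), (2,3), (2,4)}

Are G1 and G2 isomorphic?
Yes, isomorphic

The graphs are isomorphic.
One valid mapping φ: V(G1) → V(G2): 0→4, 1→1, 2→3, 3→0, 4→2

Verify φ preserves adjacency — for each edge of G1, its image is an edge of G2:
  (0,4) → (φ(0),φ(4)) = (2,4) ∈ E(G2) ✓
  (1,2) → (φ(1),φ(2)) = (1,3) ∈ E(G2) ✓
  (1,3) → (φ(1),φ(3)) = (0,1) ∈ E(G2) ✓
  (1,4) → (φ(1),φ(4)) = (1,2) ∈ E(G2) ✓
  (2,4) → (φ(2),φ(4)) = (2,3) ∈ E(G2) ✓
  (3,4) → (φ(3),φ(4)) = (0,2) ∈ E(G2) ✓
All 6 edges of G1 map to edges of G2, and |E(G1)| = |E(G2)| = 6, so φ is a bijection on edges as well as vertices. Hence G1 ≅ G2.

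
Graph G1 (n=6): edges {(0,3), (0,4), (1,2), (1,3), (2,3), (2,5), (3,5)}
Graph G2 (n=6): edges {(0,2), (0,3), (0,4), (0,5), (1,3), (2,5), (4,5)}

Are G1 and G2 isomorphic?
Yes, isomorphic

The graphs are isomorphic.
One valid mapping φ: V(G1) → V(G2): 0→3, 1→2, 2→5, 3→0, 4→1, 5→4

Verify φ preserves adjacency — for each edge of G1, its image is an edge of G2:
  (0,3) → (φ(0),φ(3)) = (0,3) ∈ E(G2) ✓
  (0,4) → (φ(0),φ(4)) = (1,3) ∈ E(G2) ✓
  (1,2) → (φ(1),φ(2)) = (2,5) ∈ E(G2) ✓
  (1,3) → (φ(1),φ(3)) = (0,2) ∈ E(G2) ✓
  (2,3) → (φ(2),φ(3)) = (0,5) ∈ E(G2) ✓
  (2,5) → (φ(2),φ(5)) = (4,5) ∈ E(G2) ✓
  (3,5) → (φ(3),φ(5)) = (0,4) ∈ E(G2) ✓
All 7 edges of G1 map to edges of G2, and |E(G1)| = |E(G2)| = 7, so φ is a bijection on edges as well as vertices. Hence G1 ≅ G2.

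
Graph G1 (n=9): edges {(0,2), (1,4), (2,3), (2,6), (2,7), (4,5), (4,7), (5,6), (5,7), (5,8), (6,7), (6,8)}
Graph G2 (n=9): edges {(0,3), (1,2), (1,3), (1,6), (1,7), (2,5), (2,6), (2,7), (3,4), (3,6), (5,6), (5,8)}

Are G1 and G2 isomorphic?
Yes, isomorphic

The graphs are isomorphic.
One valid mapping φ: V(G1) → V(G2): 0→4, 1→8, 2→3, 3→0, 4→5, 5→2, 6→1, 7→6, 8→7

Verify φ preserves adjacency — for each edge of G1, its image is an edge of G2:
  (0,2) → (φ(0),φ(2)) = (3,4) ∈ E(G2) ✓
  (1,4) → (φ(1),φ(4)) = (5,8) ∈ E(G2) ✓
  (2,3) → (φ(2),φ(3)) = (0,3) ∈ E(G2) ✓
  (2,6) → (φ(2),φ(6)) = (1,3) ∈ E(G2) ✓
  (2,7) → (φ(2),φ(7)) = (3,6) ∈ E(G2) ✓
  (4,5) → (φ(4),φ(5)) = (2,5) ∈ E(G2) ✓
  (4,7) → (φ(4),φ(7)) = (5,6) ∈ E(G2) ✓
  (5,6) → (φ(5),φ(6)) = (1,2) ∈ E(G2) ✓
  (5,7) → (φ(5),φ(7)) = (2,6) ∈ E(G2) ✓
  (5,8) → (φ(5),φ(8)) = (2,7) ∈ E(G2) ✓
  (6,7) → (φ(6),φ(7)) = (1,6) ∈ E(G2) ✓
  (6,8) → (φ(6),φ(8)) = (1,7) ∈ E(G2) ✓
All 12 edges of G1 map to edges of G2, and |E(G1)| = |E(G2)| = 12, so φ is a bijection on edges as well as vertices. Hence G1 ≅ G2.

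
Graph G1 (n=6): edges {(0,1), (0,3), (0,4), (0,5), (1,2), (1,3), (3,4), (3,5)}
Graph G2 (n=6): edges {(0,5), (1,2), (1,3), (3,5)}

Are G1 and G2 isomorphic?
No, not isomorphic

The graphs are NOT isomorphic.

Counting triangles (3-cliques): G1 has 3, G2 has 0.
Triangle count is an isomorphism invariant, so differing triangle counts rule out isomorphism.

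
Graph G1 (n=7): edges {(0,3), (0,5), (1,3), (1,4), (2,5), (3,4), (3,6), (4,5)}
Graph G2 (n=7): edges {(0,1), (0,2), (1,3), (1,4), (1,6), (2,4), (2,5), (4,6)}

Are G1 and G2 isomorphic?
Yes, isomorphic

The graphs are isomorphic.
One valid mapping φ: V(G1) → V(G2): 0→0, 1→6, 2→5, 3→1, 4→4, 5→2, 6→3

Verify φ preserves adjacency — for each edge of G1, its image is an edge of G2:
  (0,3) → (φ(0),φ(3)) = (0,1) ∈ E(G2) ✓
  (0,5) → (φ(0),φ(5)) = (0,2) ∈ E(G2) ✓
  (1,3) → (φ(1),φ(3)) = (1,6) ∈ E(G2) ✓
  (1,4) → (φ(1),φ(4)) = (4,6) ∈ E(G2) ✓
  (2,5) → (φ(2),φ(5)) = (2,5) ∈ E(G2) ✓
  (3,4) → (φ(3),φ(4)) = (1,4) ∈ E(G2) ✓
  (3,6) → (φ(3),φ(6)) = (1,3) ∈ E(G2) ✓
  (4,5) → (φ(4),φ(5)) = (2,4) ∈ E(G2) ✓
All 8 edges of G1 map to edges of G2, and |E(G1)| = |E(G2)| = 8, so φ is a bijection on edges as well as vertices. Hence G1 ≅ G2.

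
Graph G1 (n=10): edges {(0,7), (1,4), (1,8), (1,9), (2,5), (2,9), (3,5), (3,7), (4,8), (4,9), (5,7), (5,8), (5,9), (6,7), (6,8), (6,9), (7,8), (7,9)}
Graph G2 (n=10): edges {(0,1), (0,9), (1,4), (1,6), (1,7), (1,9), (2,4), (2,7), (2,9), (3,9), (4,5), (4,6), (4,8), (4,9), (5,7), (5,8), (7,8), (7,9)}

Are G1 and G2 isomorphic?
Yes, isomorphic

The graphs are isomorphic.
One valid mapping φ: V(G1) → V(G2): 0→3, 1→5, 2→6, 3→0, 4→8, 5→1, 6→2, 7→9, 8→7, 9→4

Verify φ preserves adjacency — for each edge of G1, its image is an edge of G2:
  (0,7) → (φ(0),φ(7)) = (3,9) ∈ E(G2) ✓
  (1,4) → (φ(1),φ(4)) = (5,8) ∈ E(G2) ✓
  (1,8) → (φ(1),φ(8)) = (5,7) ∈ E(G2) ✓
  (1,9) → (φ(1),φ(9)) = (4,5) ∈ E(G2) ✓
  (2,5) → (φ(2),φ(5)) = (1,6) ∈ E(G2) ✓
  (2,9) → (φ(2),φ(9)) = (4,6) ∈ E(G2) ✓
  (3,5) → (φ(3),φ(5)) = (0,1) ∈ E(G2) ✓
  (3,7) → (φ(3),φ(7)) = (0,9) ∈ E(G2) ✓
  (4,8) → (φ(4),φ(8)) = (7,8) ∈ E(G2) ✓
  (4,9) → (φ(4),φ(9)) = (4,8) ∈ E(G2) ✓
  (5,7) → (φ(5),φ(7)) = (1,9) ∈ E(G2) ✓
  (5,8) → (φ(5),φ(8)) = (1,7) ∈ E(G2) ✓
  (5,9) → (φ(5),φ(9)) = (1,4) ∈ E(G2) ✓
  (6,7) → (φ(6),φ(7)) = (2,9) ∈ E(G2) ✓
  (6,8) → (φ(6),φ(8)) = (2,7) ∈ E(G2) ✓
  (6,9) → (φ(6),φ(9)) = (2,4) ∈ E(G2) ✓
  (7,8) → (φ(7),φ(8)) = (7,9) ∈ E(G2) ✓
  (7,9) → (φ(7),φ(9)) = (4,9) ∈ E(G2) ✓
All 18 edges of G1 map to edges of G2, and |E(G1)| = |E(G2)| = 18, so φ is a bijection on edges as well as vertices. Hence G1 ≅ G2.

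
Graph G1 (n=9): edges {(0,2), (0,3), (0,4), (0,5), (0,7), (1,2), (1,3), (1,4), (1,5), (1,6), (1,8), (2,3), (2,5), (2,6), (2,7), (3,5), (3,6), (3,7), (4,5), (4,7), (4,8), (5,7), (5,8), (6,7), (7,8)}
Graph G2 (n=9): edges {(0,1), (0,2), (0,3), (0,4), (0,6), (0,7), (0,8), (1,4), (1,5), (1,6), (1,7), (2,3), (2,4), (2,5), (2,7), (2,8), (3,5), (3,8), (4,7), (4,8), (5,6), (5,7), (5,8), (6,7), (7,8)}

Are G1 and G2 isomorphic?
Yes, isomorphic

The graphs are isomorphic.
One valid mapping φ: V(G1) → V(G2): 0→4, 1→5, 2→2, 3→8, 4→1, 5→7, 6→3, 7→0, 8→6

Verify φ preserves adjacency — for each edge of G1, its image is an edge of G2:
  (0,2) → (φ(0),φ(2)) = (2,4) ∈ E(G2) ✓
  (0,3) → (φ(0),φ(3)) = (4,8) ∈ E(G2) ✓
  (0,4) → (φ(0),φ(4)) = (1,4) ∈ E(G2) ✓
  (0,5) → (φ(0),φ(5)) = (4,7) ∈ E(G2) ✓
  (0,7) → (φ(0),φ(7)) = (0,4) ∈ E(G2) ✓
  (1,2) → (φ(1),φ(2)) = (2,5) ∈ E(G2) ✓
  (1,3) → (φ(1),φ(3)) = (5,8) ∈ E(G2) ✓
  (1,4) → (φ(1),φ(4)) = (1,5) ∈ E(G2) ✓
  (1,5) → (φ(1),φ(5)) = (5,7) ∈ E(G2) ✓
  (1,6) → (φ(1),φ(6)) = (3,5) ∈ E(G2) ✓
  (1,8) → (φ(1),φ(8)) = (5,6) ∈ E(G2) ✓
  (2,3) → (φ(2),φ(3)) = (2,8) ∈ E(G2) ✓
  (2,5) → (φ(2),φ(5)) = (2,7) ∈ E(G2) ✓
  (2,6) → (φ(2),φ(6)) = (2,3) ∈ E(G2) ✓
  (2,7) → (φ(2),φ(7)) = (0,2) ∈ E(G2) ✓
  (3,5) → (φ(3),φ(5)) = (7,8) ∈ E(G2) ✓
  (3,6) → (φ(3),φ(6)) = (3,8) ∈ E(G2) ✓
  (3,7) → (φ(3),φ(7)) = (0,8) ∈ E(G2) ✓
  (4,5) → (φ(4),φ(5)) = (1,7) ∈ E(G2) ✓
  (4,7) → (φ(4),φ(7)) = (0,1) ∈ E(G2) ✓
  (4,8) → (φ(4),φ(8)) = (1,6) ∈ E(G2) ✓
  (5,7) → (φ(5),φ(7)) = (0,7) ∈ E(G2) ✓
  (5,8) → (φ(5),φ(8)) = (6,7) ∈ E(G2) ✓
  (6,7) → (φ(6),φ(7)) = (0,3) ∈ E(G2) ✓
  (7,8) → (φ(7),φ(8)) = (0,6) ∈ E(G2) ✓
All 25 edges of G1 map to edges of G2, and |E(G1)| = |E(G2)| = 25, so φ is a bijection on edges as well as vertices. Hence G1 ≅ G2.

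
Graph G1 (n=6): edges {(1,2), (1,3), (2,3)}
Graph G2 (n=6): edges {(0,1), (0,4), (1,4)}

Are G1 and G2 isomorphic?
Yes, isomorphic

The graphs are isomorphic.
One valid mapping φ: V(G1) → V(G2): 0→3, 1→1, 2→4, 3→0, 4→2, 5→5

Verify φ preserves adjacency — for each edge of G1, its image is an edge of G2:
  (1,2) → (φ(1),φ(2)) = (1,4) ∈ E(G2) ✓
  (1,3) → (φ(1),φ(3)) = (0,1) ∈ E(G2) ✓
  (2,3) → (φ(2),φ(3)) = (0,4) ∈ E(G2) ✓
All 3 edges of G1 map to edges of G2, and |E(G1)| = |E(G2)| = 3, so φ is a bijection on edges as well as vertices. Hence G1 ≅ G2.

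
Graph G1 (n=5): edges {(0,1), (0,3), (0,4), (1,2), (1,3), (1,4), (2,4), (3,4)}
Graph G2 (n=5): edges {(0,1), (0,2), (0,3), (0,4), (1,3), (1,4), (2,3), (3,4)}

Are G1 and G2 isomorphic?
Yes, isomorphic

The graphs are isomorphic.
One valid mapping φ: V(G1) → V(G2): 0→4, 1→3, 2→2, 3→1, 4→0

Verify φ preserves adjacency — for each edge of G1, its image is an edge of G2:
  (0,1) → (φ(0),φ(1)) = (3,4) ∈ E(G2) ✓
  (0,3) → (φ(0),φ(3)) = (1,4) ∈ E(G2) ✓
  (0,4) → (φ(0),φ(4)) = (0,4) ∈ E(G2) ✓
  (1,2) → (φ(1),φ(2)) = (2,3) ∈ E(G2) ✓
  (1,3) → (φ(1),φ(3)) = (1,3) ∈ E(G2) ✓
  (1,4) → (φ(1),φ(4)) = (0,3) ∈ E(G2) ✓
  (2,4) → (φ(2),φ(4)) = (0,2) ∈ E(G2) ✓
  (3,4) → (φ(3),φ(4)) = (0,1) ∈ E(G2) ✓
All 8 edges of G1 map to edges of G2, and |E(G1)| = |E(G2)| = 8, so φ is a bijection on edges as well as vertices. Hence G1 ≅ G2.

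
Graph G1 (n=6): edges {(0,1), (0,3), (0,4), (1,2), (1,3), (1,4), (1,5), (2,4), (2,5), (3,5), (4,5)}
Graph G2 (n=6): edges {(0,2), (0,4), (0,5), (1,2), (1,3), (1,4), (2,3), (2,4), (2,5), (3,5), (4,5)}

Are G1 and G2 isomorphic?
Yes, isomorphic

The graphs are isomorphic.
One valid mapping φ: V(G1) → V(G2): 0→1, 1→2, 2→0, 3→3, 4→4, 5→5

Verify φ preserves adjacency — for each edge of G1, its image is an edge of G2:
  (0,1) → (φ(0),φ(1)) = (1,2) ∈ E(G2) ✓
  (0,3) → (φ(0),φ(3)) = (1,3) ∈ E(G2) ✓
  (0,4) → (φ(0),φ(4)) = (1,4) ∈ E(G2) ✓
  (1,2) → (φ(1),φ(2)) = (0,2) ∈ E(G2) ✓
  (1,3) → (φ(1),φ(3)) = (2,3) ∈ E(G2) ✓
  (1,4) → (φ(1),φ(4)) = (2,4) ∈ E(G2) ✓
  (1,5) → (φ(1),φ(5)) = (2,5) ∈ E(G2) ✓
  (2,4) → (φ(2),φ(4)) = (0,4) ∈ E(G2) ✓
  (2,5) → (φ(2),φ(5)) = (0,5) ∈ E(G2) ✓
  (3,5) → (φ(3),φ(5)) = (3,5) ∈ E(G2) ✓
  (4,5) → (φ(4),φ(5)) = (4,5) ∈ E(G2) ✓
All 11 edges of G1 map to edges of G2, and |E(G1)| = |E(G2)| = 11, so φ is a bijection on edges as well as vertices. Hence G1 ≅ G2.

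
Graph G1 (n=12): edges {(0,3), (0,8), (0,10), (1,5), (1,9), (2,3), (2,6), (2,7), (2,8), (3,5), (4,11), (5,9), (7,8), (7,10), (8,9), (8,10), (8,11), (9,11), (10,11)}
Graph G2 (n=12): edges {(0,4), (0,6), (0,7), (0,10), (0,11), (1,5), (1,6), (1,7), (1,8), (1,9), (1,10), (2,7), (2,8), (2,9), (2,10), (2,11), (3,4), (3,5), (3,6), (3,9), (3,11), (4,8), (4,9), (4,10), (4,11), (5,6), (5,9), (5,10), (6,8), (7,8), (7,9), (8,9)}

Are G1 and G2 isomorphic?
No, not isomorphic

The graphs are NOT isomorphic.

Degrees in G1: deg(0)=3, deg(1)=2, deg(2)=4, deg(3)=3, deg(4)=1, deg(5)=3, deg(6)=1, deg(7)=3, deg(8)=6, deg(9)=4, deg(10)=4, deg(11)=4.
Sorted degree sequence of G1: [6, 4, 4, 4, 4, 3, 3, 3, 3, 2, 1, 1].
Degrees in G2: deg(0)=5, deg(1)=6, deg(2)=5, deg(3)=5, deg(4)=6, deg(5)=5, deg(6)=5, deg(7)=5, deg(8)=6, deg(9)=7, deg(10)=5, deg(11)=4.
Sorted degree sequence of G2: [7, 6, 6, 6, 5, 5, 5, 5, 5, 5, 5, 4].
The (sorted) degree sequence is an isomorphism invariant, so since G1 and G2 have different degree sequences they cannot be isomorphic.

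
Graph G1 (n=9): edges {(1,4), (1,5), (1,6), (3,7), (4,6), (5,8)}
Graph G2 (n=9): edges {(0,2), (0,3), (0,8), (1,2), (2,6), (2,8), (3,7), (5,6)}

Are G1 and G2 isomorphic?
No, not isomorphic

The graphs are NOT isomorphic.

Connected components of G1: 4 component(s) with vertex sets [[0], [2], [3, 7], [1, 4, 5, 6, 8]], sizes [1, 1, 2, 5].
Connected components of G2: 2 component(s) with vertex sets [[4], [0, 1, 2, 3, 5, 6, 7, 8]], sizes [1, 8].
The number of connected components (and the multiset of component sizes) is an isomorphism invariant — an isomorphism maps each component of G1 bijectively onto a component of G2. Since G1 has 4 component(s) and G2 has 2, they cannot be isomorphic.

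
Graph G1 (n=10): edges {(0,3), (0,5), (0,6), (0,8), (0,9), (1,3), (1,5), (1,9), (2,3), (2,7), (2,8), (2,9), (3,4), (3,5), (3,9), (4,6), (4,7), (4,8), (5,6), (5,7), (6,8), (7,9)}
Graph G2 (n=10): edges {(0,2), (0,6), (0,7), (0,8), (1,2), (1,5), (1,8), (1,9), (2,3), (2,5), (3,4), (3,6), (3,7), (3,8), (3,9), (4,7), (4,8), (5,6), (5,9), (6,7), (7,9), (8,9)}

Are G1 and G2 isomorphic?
Yes, isomorphic

The graphs are isomorphic.
One valid mapping φ: V(G1) → V(G2): 0→9, 1→4, 2→6, 3→3, 4→2, 5→8, 6→1, 7→0, 8→5, 9→7

Verify φ preserves adjacency — for each edge of G1, its image is an edge of G2:
  (0,3) → (φ(0),φ(3)) = (3,9) ∈ E(G2) ✓
  (0,5) → (φ(0),φ(5)) = (8,9) ∈ E(G2) ✓
  (0,6) → (φ(0),φ(6)) = (1,9) ∈ E(G2) ✓
  (0,8) → (φ(0),φ(8)) = (5,9) ∈ E(G2) ✓
  (0,9) → (φ(0),φ(9)) = (7,9) ∈ E(G2) ✓
  (1,3) → (φ(1),φ(3)) = (3,4) ∈ E(G2) ✓
  (1,5) → (φ(1),φ(5)) = (4,8) ∈ E(G2) ✓
  (1,9) → (φ(1),φ(9)) = (4,7) ∈ E(G2) ✓
  (2,3) → (φ(2),φ(3)) = (3,6) ∈ E(G2) ✓
  (2,7) → (φ(2),φ(7)) = (0,6) ∈ E(G2) ✓
  (2,8) → (φ(2),φ(8)) = (5,6) ∈ E(G2) ✓
  (2,9) → (φ(2),φ(9)) = (6,7) ∈ E(G2) ✓
  (3,4) → (φ(3),φ(4)) = (2,3) ∈ E(G2) ✓
  (3,5) → (φ(3),φ(5)) = (3,8) ∈ E(G2) ✓
  (3,9) → (φ(3),φ(9)) = (3,7) ∈ E(G2) ✓
  (4,6) → (φ(4),φ(6)) = (1,2) ∈ E(G2) ✓
  (4,7) → (φ(4),φ(7)) = (0,2) ∈ E(G2) ✓
  (4,8) → (φ(4),φ(8)) = (2,5) ∈ E(G2) ✓
  (5,6) → (φ(5),φ(6)) = (1,8) ∈ E(G2) ✓
  (5,7) → (φ(5),φ(7)) = (0,8) ∈ E(G2) ✓
  (6,8) → (φ(6),φ(8)) = (1,5) ∈ E(G2) ✓
  (7,9) → (φ(7),φ(9)) = (0,7) ∈ E(G2) ✓
All 22 edges of G1 map to edges of G2, and |E(G1)| = |E(G2)| = 22, so φ is a bijection on edges as well as vertices. Hence G1 ≅ G2.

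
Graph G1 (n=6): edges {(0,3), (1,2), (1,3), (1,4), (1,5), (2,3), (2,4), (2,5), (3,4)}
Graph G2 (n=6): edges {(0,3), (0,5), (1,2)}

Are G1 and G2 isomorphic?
No, not isomorphic

The graphs are NOT isomorphic.

Connected components of G1: 1 component(s) with vertex sets [[0, 1, 2, 3, 4, 5]], sizes [6].
Connected components of G2: 3 component(s) with vertex sets [[4], [1, 2], [0, 3, 5]], sizes [1, 2, 3].
The number of connected components (and the multiset of component sizes) is an isomorphism invariant — an isomorphism maps each component of G1 bijectively onto a component of G2. Since G1 has 1 component(s) and G2 has 3, they cannot be isomorphic.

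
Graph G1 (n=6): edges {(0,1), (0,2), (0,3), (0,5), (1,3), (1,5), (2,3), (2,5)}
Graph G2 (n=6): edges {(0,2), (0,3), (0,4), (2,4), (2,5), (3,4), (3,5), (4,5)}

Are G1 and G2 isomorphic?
Yes, isomorphic

The graphs are isomorphic.
One valid mapping φ: V(G1) → V(G2): 0→4, 1→2, 2→3, 3→0, 4→1, 5→5

Verify φ preserves adjacency — for each edge of G1, its image is an edge of G2:
  (0,1) → (φ(0),φ(1)) = (2,4) ∈ E(G2) ✓
  (0,2) → (φ(0),φ(2)) = (3,4) ∈ E(G2) ✓
  (0,3) → (φ(0),φ(3)) = (0,4) ∈ E(G2) ✓
  (0,5) → (φ(0),φ(5)) = (4,5) ∈ E(G2) ✓
  (1,3) → (φ(1),φ(3)) = (0,2) ∈ E(G2) ✓
  (1,5) → (φ(1),φ(5)) = (2,5) ∈ E(G2) ✓
  (2,3) → (φ(2),φ(3)) = (0,3) ∈ E(G2) ✓
  (2,5) → (φ(2),φ(5)) = (3,5) ∈ E(G2) ✓
All 8 edges of G1 map to edges of G2, and |E(G1)| = |E(G2)| = 8, so φ is a bijection on edges as well as vertices. Hence G1 ≅ G2.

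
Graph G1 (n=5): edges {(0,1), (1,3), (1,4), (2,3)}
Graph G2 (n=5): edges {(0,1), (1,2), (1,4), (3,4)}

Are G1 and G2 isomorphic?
Yes, isomorphic

The graphs are isomorphic.
One valid mapping φ: V(G1) → V(G2): 0→0, 1→1, 2→3, 3→4, 4→2

Verify φ preserves adjacency — for each edge of G1, its image is an edge of G2:
  (0,1) → (φ(0),φ(1)) = (0,1) ∈ E(G2) ✓
  (1,3) → (φ(1),φ(3)) = (1,4) ∈ E(G2) ✓
  (1,4) → (φ(1),φ(4)) = (1,2) ∈ E(G2) ✓
  (2,3) → (φ(2),φ(3)) = (3,4) ∈ E(G2) ✓
All 4 edges of G1 map to edges of G2, and |E(G1)| = |E(G2)| = 4, so φ is a bijection on edges as well as vertices. Hence G1 ≅ G2.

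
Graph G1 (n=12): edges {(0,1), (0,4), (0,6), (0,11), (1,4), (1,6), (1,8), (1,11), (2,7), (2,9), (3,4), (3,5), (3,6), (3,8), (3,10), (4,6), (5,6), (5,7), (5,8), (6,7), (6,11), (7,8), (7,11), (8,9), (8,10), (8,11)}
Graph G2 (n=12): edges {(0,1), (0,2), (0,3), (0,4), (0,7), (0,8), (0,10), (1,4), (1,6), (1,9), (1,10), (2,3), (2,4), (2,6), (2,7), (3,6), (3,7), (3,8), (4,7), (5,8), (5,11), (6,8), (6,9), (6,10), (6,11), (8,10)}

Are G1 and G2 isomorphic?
Yes, isomorphic

The graphs are isomorphic.
One valid mapping φ: V(G1) → V(G2): 0→7, 1→2, 2→5, 3→1, 4→4, 5→10, 6→0, 7→8, 8→6, 9→11, 10→9, 11→3

Verify φ preserves adjacency — for each edge of G1, its image is an edge of G2:
  (0,1) → (φ(0),φ(1)) = (2,7) ∈ E(G2) ✓
  (0,4) → (φ(0),φ(4)) = (4,7) ∈ E(G2) ✓
  (0,6) → (φ(0),φ(6)) = (0,7) ∈ E(G2) ✓
  (0,11) → (φ(0),φ(11)) = (3,7) ∈ E(G2) ✓
  (1,4) → (φ(1),φ(4)) = (2,4) ∈ E(G2) ✓
  (1,6) → (φ(1),φ(6)) = (0,2) ∈ E(G2) ✓
  (1,8) → (φ(1),φ(8)) = (2,6) ∈ E(G2) ✓
  (1,11) → (φ(1),φ(11)) = (2,3) ∈ E(G2) ✓
  (2,7) → (φ(2),φ(7)) = (5,8) ∈ E(G2) ✓
  (2,9) → (φ(2),φ(9)) = (5,11) ∈ E(G2) ✓
  (3,4) → (φ(3),φ(4)) = (1,4) ∈ E(G2) ✓
  (3,5) → (φ(3),φ(5)) = (1,10) ∈ E(G2) ✓
  (3,6) → (φ(3),φ(6)) = (0,1) ∈ E(G2) ✓
  (3,8) → (φ(3),φ(8)) = (1,6) ∈ E(G2) ✓
  (3,10) → (φ(3),φ(10)) = (1,9) ∈ E(G2) ✓
  (4,6) → (φ(4),φ(6)) = (0,4) ∈ E(G2) ✓
  (5,6) → (φ(5),φ(6)) = (0,10) ∈ E(G2) ✓
  (5,7) → (φ(5),φ(7)) = (8,10) ∈ E(G2) ✓
  (5,8) → (φ(5),φ(8)) = (6,10) ∈ E(G2) ✓
  (6,7) → (φ(6),φ(7)) = (0,8) ∈ E(G2) ✓
  (6,11) → (φ(6),φ(11)) = (0,3) ∈ E(G2) ✓
  (7,8) → (φ(7),φ(8)) = (6,8) ∈ E(G2) ✓
  (7,11) → (φ(7),φ(11)) = (3,8) ∈ E(G2) ✓
  (8,9) → (φ(8),φ(9)) = (6,11) ∈ E(G2) ✓
  (8,10) → (φ(8),φ(10)) = (6,9) ∈ E(G2) ✓
  (8,11) → (φ(8),φ(11)) = (3,6) ∈ E(G2) ✓
All 26 edges of G1 map to edges of G2, and |E(G1)| = |E(G2)| = 26, so φ is a bijection on edges as well as vertices. Hence G1 ≅ G2.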